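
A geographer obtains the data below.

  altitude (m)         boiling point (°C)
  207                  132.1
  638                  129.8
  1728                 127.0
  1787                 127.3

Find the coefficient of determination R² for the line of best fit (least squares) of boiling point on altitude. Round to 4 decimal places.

0.9615

n = 4, Σx = 4360, Σy = 516.2, Σxy = 557098.2, Σx² = 6629246, Σy² = 66632.74
Sxx = Σx² − (Σx)²/n = 6629246 − 4752400 = 1876846
Sxy = Σxy − (Σx)(Σy)/n = 557098.2 − 562658 = -5559.8
Syy = Σy² − (Σy)²/n = 66632.74 − 66615.61 = 17.13
R² = Sxy²/(Sxx·Syy) = (-5559.8)²/(1876846·17.13) = 0.961462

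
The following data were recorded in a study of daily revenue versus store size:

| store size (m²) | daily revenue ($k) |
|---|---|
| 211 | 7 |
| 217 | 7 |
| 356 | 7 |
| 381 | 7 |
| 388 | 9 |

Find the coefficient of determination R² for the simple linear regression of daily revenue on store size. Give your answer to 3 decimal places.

0.236

n = 5, Σx = 1553, Σy = 37, Σxy = 11647, Σx² = 514051, Σy² = 277
Sxx = Σx² − (Σx)²/n = 514051 − 482361.8 = 31689.2
Sxy = Σxy − (Σx)(Σy)/n = 11647 − 11492.2 = 154.8
Syy = Σy² − (Σy)²/n = 277 − 273.8 = 3.2
R² = Sxy²/(Sxx·Syy) = (154.8)²/(31689.2·3.2) = 0.236309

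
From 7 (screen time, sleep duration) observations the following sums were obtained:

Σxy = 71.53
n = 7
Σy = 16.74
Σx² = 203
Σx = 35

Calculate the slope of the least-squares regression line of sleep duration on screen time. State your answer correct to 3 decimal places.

Sxx = Σx² − (Σx)²/n = 203 − 175 = 28
Sxy = Σxy − (Σx)(Σy)/n = 71.53 − 83.7 = -12.17
b = Sxy/Sxx = -12.17/28 = -0.434643

-0.435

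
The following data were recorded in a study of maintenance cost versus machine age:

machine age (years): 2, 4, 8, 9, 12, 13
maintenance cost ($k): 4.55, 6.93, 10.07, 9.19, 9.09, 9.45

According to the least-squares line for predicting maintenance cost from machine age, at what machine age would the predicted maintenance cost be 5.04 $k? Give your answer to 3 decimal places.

n = 6, Σx = 48, Σy = 49.28, Σxy = 432.02, Σx² = 478
Sxx = Σx² − (Σx)²/n = 478 − 384 = 94
Sxy = Σxy − (Σx)(Σy)/n = 432.02 − 394.24 = 37.78
b = Sxy/Sxx = 37.78/94 = 0.401915
a = ȳ − b·x̄ = 8.213333 − 0.401915·8 = 4.998014
Set a + b·x = 5.04: x = (5.04 − 4.998014) / 0.401915 = 0.104464

0.104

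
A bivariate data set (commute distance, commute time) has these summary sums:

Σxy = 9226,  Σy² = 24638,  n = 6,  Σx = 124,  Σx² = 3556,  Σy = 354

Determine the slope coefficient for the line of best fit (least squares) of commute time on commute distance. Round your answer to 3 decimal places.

Sxx = Σx² − (Σx)²/n = 3556 − 2562.666667 = 993.333333
Sxy = Σxy − (Σx)(Σy)/n = 9226 − 7316 = 1910
b = Sxy/Sxx = 1910/993.333333 = 1.922819

1.923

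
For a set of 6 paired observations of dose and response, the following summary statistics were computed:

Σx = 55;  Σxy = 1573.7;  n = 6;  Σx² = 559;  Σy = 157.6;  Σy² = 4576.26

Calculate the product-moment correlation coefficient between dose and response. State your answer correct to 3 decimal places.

0.834

Sxx = Σx² − (Σx)²/n = 559 − 504.166667 = 54.833333
Sxy = Σxy − (Σx)(Σy)/n = 1573.7 − 1444.666667 = 129.033333
Syy = Σy² − (Σy)²/n = 4576.26 − 4139.626667 = 436.633333
r = Sxy/√(Sxx·Syy) = 129.033333/√(23942.061111) = 129.033333/154.732224 = 0.833914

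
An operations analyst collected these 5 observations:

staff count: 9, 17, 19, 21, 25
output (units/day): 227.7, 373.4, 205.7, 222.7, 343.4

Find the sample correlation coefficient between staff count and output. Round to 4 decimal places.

n = 5, Σx = 91, Σy = 1372.9, Σxy = 25567.1, Σx² = 1797, Σy² = 401106.19
Sxx = Σx² − (Σx)²/n = 1797 − 1656.2 = 140.8
Sxy = Σxy − (Σx)(Σy)/n = 25567.1 − 24986.78 = 580.32
Syy = Σy² − (Σy)²/n = 401106.19 − 376970.882 = 24135.308
r = Sxy/√(Sxx·Syy) = 580.32/√(3398251.3664) = 580.32/1843.434666 = 0.314804

0.3148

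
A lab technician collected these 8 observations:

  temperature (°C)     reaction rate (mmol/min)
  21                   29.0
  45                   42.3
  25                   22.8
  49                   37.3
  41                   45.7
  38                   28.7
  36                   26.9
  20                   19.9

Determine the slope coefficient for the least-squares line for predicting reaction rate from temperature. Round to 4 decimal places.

n = 8, Σx = 275, Σy = 252.6, Σxy = 9240.9, Σx² = 10313
Sxx = Σx² − (Σx)²/n = 10313 − 9453.125 = 859.875
Sxy = Σxy − (Σx)(Σy)/n = 9240.9 − 8683.125 = 557.775
b = Sxy/Sxx = 557.775/859.875 = 0.648670

0.6487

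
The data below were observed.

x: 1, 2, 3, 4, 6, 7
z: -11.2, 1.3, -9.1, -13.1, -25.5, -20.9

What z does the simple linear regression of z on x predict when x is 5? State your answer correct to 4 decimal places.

-16.8522

n = 6, Σx = 23, Σy = -78.5, Σxy = -387.6, Σx² = 115
Sxx = Σx² − (Σx)²/n = 115 − 88.166667 = 26.833333
Sxy = Σxy − (Σx)(Σy)/n = -387.6 − (-300.916667) = -86.683333
b = Sxy/Sxx = -86.683333/26.833333 = -3.230435
a = ȳ − b·x̄ = -13.083333 − (-3.230435)·3.833333 = -0.7
ŷ(5) = a + b·5 = -0.7 + (-3.230435)·5 = -16.852174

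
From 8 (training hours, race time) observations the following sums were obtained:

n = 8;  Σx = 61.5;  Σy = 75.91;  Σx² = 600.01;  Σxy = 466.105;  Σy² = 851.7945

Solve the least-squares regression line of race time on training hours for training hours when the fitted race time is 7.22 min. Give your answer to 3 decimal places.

10.145

Sxx = Σx² − (Σx)²/n = 600.01 − 472.78125 = 127.22875
Sxy = Σxy − (Σx)(Σy)/n = 466.105 − 583.558125 = -117.453125
b = Sxy/Sxx = -117.453125/127.22875 = -0.923165
a = ȳ − b·x̄ = 9.48875 − (-0.923165)·7.6875 = 16.585581
Set a + b·x = 7.22: x = (7.22 − 16.585581) / (-0.923165) = 10.145078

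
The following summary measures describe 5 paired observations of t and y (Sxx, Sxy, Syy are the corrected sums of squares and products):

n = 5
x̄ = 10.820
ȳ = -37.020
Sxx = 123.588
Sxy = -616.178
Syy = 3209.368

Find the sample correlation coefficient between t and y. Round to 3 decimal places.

r = Sxy/√(Sxx·Syy) = -616.178/√(396639.372384) = -616.178/629.793119 = -0.978382

-0.978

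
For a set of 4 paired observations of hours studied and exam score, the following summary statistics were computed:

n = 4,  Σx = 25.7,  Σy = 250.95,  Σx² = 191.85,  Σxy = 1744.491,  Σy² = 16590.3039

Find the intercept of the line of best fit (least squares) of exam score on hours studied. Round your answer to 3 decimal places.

Sxx = Σx² − (Σx)²/n = 191.85 − 165.1225 = 26.7275
Sxy = Σxy − (Σx)(Σy)/n = 1744.491 − 1612.35375 = 132.13725
b = Sxy/Sxx = 132.13725/26.7275 = 4.943869
a = ȳ − b·x̄ = 62.7375 − 4.943869·6.425 = 30.973144

30.973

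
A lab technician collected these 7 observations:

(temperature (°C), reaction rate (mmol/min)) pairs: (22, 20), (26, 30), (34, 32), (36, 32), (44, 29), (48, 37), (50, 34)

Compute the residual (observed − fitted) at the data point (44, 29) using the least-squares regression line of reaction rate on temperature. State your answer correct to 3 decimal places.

n = 7, Σx = 260, Σy = 214, Σxy = 8212, Σx² = 10352
Sxx = Σx² − (Σx)²/n = 10352 − 9657.142857 = 694.857143
Sxy = Σxy − (Σx)(Σy)/n = 8212 − 7948.571429 = 263.428571
b = Sxy/Sxx = 263.428571/694.857143 = 0.379112
a = ȳ − b·x̄ = 30.571429 − 0.379112·37.142857 = 16.490132
ŷ(44) = 16.490132 + 0.379112·44 = 33.171053
residual = y − ŷ = 29 − 33.171053 = -4.171053

-4.171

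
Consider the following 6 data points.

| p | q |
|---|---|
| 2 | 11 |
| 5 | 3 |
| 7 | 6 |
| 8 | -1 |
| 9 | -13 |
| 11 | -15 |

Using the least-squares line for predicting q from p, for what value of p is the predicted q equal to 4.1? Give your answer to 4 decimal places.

5.1081

n = 6, Σx = 42, Σy = -9, Σxy = -211, Σx² = 344
Sxx = Σx² − (Σx)²/n = 344 − 294 = 50
Sxy = Σxy − (Σx)(Σy)/n = -211 − (-63) = -148
b = Sxy/Sxx = -148/50 = -2.96
a = ȳ − b·x̄ = -1.5 − (-2.96)·7 = 19.22
Set a + b·x = 4.1: x = (4.1 − 19.22) / (-2.96) = 5.108108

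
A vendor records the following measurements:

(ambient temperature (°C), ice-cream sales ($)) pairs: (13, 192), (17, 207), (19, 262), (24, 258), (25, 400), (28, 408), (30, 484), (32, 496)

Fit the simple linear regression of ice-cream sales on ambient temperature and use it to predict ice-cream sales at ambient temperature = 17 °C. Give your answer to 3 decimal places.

225.432

n = 8, Σx = 188, Σy = 2707, Σxy = 69001, Σx² = 4728
Sxx = Σx² − (Σx)²/n = 4728 − 4418 = 310
Sxy = Σxy − (Σx)(Σy)/n = 69001 − 63614.5 = 5386.5
b = Sxy/Sxx = 5386.5/310 = 17.375806
a = ȳ − b·x̄ = 338.375 − 17.375806·23.5 = -69.956452
ŷ(17) = a + b·17 = -69.956452 + 17.375806·17 = 225.432258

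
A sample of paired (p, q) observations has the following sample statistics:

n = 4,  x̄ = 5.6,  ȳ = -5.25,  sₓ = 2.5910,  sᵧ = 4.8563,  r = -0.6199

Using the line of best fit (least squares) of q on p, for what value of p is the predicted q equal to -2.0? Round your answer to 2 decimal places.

2.80

b = r · sᵧ/sₓ = -0.6199 · 4.8563/2.591 = -1.161876
a = ȳ − b·x̄ = -5.25 − (-1.161876)·5.6 = 1.256505
Set a + b·x = -2.0: x = (-2.0 − 1.256505) / (-1.161876) = 2.802799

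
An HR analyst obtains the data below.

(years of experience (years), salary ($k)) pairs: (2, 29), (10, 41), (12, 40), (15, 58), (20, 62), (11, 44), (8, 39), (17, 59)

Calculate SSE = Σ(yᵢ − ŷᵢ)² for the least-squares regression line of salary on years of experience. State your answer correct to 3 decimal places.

87.486

n = 8, Σx = 95, Σy = 372, Σxy = 4857, Σx² = 1347, Σy² = 18268
Sxx = Σx² − (Σx)²/n = 1347 − 1128.125 = 218.875
Sxy = Σxy − (Σx)(Σy)/n = 4857 − 4417.5 = 439.5
Syy = Σy² − (Σy)²/n = 18268 − 17298 = 970
b = Sxy/Sxx = 439.5/218.875 = 2.007995
SSE = Syy − b·Sxy = 970 − 2.007995·439.5 = 87.486008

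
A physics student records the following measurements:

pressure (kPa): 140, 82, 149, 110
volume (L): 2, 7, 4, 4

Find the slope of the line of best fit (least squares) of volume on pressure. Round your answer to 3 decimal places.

-0.055

n = 4, Σx = 481, Σy = 17, Σxy = 1890, Σx² = 60625
Sxx = Σx² − (Σx)²/n = 60625 − 57840.25 = 2784.75
Sxy = Σxy − (Σx)(Σy)/n = 1890 − 2044.25 = -154.25
b = Sxy/Sxx = -154.25/2784.75 = -0.055391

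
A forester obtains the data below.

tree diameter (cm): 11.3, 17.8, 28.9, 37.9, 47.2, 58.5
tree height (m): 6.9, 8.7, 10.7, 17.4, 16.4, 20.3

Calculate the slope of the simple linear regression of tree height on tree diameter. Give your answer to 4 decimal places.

0.2899

n = 6, Σx = 201.6, Σy = 80.4, Σxy = 3163.15, Σx² = 8366.24
Sxx = Σx² − (Σx)²/n = 8366.24 − 6773.76 = 1592.48
Sxy = Σxy − (Σx)(Σy)/n = 3163.15 − 2701.44 = 461.71
b = Sxy/Sxx = 461.71/1592.48 = 0.289931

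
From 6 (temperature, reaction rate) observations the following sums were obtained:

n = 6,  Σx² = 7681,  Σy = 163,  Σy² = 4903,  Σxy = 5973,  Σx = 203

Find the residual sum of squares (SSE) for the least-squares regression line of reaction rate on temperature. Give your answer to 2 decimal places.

Sxx = Σx² − (Σx)²/n = 7681 − 6868.166667 = 812.833333
Sxy = Σxy − (Σx)(Σy)/n = 5973 − 5514.833333 = 458.166667
Syy = Σy² − (Σy)²/n = 4903 − 4428.166667 = 474.833333
b = Sxy/Sxx = 458.166667/812.833333 = 0.563666
SSE = Syy − b·Sxy = 474.833333 − 0.563666·458.166667 = 216.580275

216.58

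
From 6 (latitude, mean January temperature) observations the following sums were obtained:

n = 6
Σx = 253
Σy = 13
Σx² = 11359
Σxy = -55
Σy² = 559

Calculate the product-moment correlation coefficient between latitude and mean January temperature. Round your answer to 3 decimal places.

Sxx = Σx² − (Σx)²/n = 11359 − 10668.166667 = 690.833333
Sxy = Σxy − (Σx)(Σy)/n = -55 − 548.166667 = -603.166667
Syy = Σy² − (Σy)²/n = 559 − 28.166667 = 530.833333
r = Sxy/√(Sxx·Syy) = -603.166667/√(366717.361111) = -603.166667/605.571929 = -0.996028

-0.996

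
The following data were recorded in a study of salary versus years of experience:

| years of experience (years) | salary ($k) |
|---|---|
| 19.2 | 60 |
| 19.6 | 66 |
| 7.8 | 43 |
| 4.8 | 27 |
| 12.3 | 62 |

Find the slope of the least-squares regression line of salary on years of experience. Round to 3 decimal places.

2.189

n = 5, Σx = 63.7, Σy = 258, Σxy = 3673.2, Σx² = 987.97
Sxx = Σx² − (Σx)²/n = 987.97 − 811.538 = 176.432
Sxy = Σxy − (Σx)(Σy)/n = 3673.2 − 3286.92 = 386.28
b = Sxy/Sxx = 386.28/176.432 = 2.189399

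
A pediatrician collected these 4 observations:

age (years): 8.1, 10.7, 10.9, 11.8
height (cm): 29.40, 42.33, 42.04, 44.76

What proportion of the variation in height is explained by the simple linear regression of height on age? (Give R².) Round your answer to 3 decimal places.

n = 4, Σx = 41.5, Σy = 158.53, Σxy = 1677.475, Σx² = 438.15, Σy² = 6427.0081
Sxx = Σx² − (Σx)²/n = 438.15 − 430.5625 = 7.5875
Sxy = Σxy − (Σx)(Σy)/n = 1677.475 − 1644.74875 = 32.72625
Syy = Σy² − (Σy)²/n = 6427.0081 − 6282.940225 = 144.067875
R² = Sxy²/(Sxx·Syy) = (32.72625)²/(7.5875·144.067875) = 0.979776

0.980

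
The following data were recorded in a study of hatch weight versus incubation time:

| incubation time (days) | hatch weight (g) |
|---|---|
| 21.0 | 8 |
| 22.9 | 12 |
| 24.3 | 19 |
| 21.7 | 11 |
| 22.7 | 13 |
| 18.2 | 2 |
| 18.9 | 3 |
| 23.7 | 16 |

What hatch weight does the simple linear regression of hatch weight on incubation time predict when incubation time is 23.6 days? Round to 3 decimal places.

n = 8, Σx = 173.4, Σy = 84, Σxy = 1910.6, Σx² = 3792.22
Sxx = Σx² − (Σx)²/n = 3792.22 − 3758.445 = 33.775
Sxy = Σxy − (Σx)(Σy)/n = 1910.6 − 1820.7 = 89.9
b = Sxy/Sxx = 89.9/33.775 = 2.661732
a = ȳ − b·x̄ = 10.5 − 2.661732·21.675 = -47.193042
ŷ(23.6) = a + b·23.6 = -47.193042 + 2.661732·23.6 = 15.623834

15.624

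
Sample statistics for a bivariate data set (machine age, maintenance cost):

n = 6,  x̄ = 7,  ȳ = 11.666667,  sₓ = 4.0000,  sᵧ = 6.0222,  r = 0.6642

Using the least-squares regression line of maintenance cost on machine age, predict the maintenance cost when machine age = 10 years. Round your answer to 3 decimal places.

14.667

b = r · sᵧ/sₓ = 0.6642 · 6.0222/4 = 0.999986
a = ȳ − b·x̄ = 11.666667 − 0.999986·7 = 4.666763
ŷ(10) = a + b·10 = 4.666763 + 0.999986·10 = 14.666626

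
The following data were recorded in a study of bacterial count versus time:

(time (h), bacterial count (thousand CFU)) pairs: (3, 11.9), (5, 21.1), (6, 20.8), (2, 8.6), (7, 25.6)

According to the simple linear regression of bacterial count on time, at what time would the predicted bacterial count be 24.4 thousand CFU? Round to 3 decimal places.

n = 5, Σx = 23, Σy = 88, Σxy = 462.4, Σx² = 123
Sxx = Σx² − (Σx)²/n = 123 − 105.8 = 17.2
Sxy = Σxy − (Σx)(Σy)/n = 462.4 − 404.8 = 57.6
b = Sxy/Sxx = 57.6/17.2 = 3.348837
a = ȳ − b·x̄ = 17.6 − 3.348837·4.6 = 2.195349
Set a + b·x = 24.4: x = (24.4 − 2.195349) / 3.348837 = 6.630556

6.631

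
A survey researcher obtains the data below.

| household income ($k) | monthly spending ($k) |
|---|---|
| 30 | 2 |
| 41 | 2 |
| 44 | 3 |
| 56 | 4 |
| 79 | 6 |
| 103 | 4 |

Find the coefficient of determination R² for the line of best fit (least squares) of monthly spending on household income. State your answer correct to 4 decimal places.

0.5134

n = 6, Σx = 353, Σy = 21, Σxy = 1384, Σx² = 24503, Σy² = 85
Sxx = Σx² − (Σx)²/n = 24503 − 20768.166667 = 3734.833333
Sxy = Σxy − (Σx)(Σy)/n = 1384 − 1235.5 = 148.5
Syy = Σy² − (Σy)²/n = 85 − 73.5 = 11.5
R² = Sxy²/(Sxx·Syy) = (148.5)²/(3734.833333·11.5) = 0.513433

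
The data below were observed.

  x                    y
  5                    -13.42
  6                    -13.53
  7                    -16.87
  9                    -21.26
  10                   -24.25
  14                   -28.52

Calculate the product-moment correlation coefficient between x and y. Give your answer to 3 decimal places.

n = 6, Σx = 51, Σy = -117.85, Σxy = -1099.49, Σx² = 487, Σy² = 2501.1947
Sxx = Σx² − (Σx)²/n = 487 − 433.5 = 53.5
Sxy = Σxy − (Σx)(Σy)/n = -1099.49 − (-1001.725) = -97.765
Syy = Σy² − (Σy)²/n = 2501.1947 − 2314.770417 = 186.424283
r = Sxy/√(Sxx·Syy) = -97.765/√(9973.699158) = -97.765/99.868409 = -0.978938

-0.979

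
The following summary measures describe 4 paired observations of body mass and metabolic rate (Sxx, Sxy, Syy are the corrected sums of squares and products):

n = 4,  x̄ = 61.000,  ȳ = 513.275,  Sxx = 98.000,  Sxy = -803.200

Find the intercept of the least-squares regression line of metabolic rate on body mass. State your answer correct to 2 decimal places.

1013.23

b = Sxy/Sxx = -803.2/98 = -8.195918
a = ȳ − b·x̄ = 513.275 − (-8.195918)·61 = 1013.226020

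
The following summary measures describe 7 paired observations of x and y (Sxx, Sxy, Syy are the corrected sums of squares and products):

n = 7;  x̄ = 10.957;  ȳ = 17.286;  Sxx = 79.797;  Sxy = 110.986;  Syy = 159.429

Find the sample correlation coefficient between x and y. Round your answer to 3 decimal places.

0.984

r = Sxy/√(Sxx·Syy) = 110.986/√(12721.955913) = 110.986/112.791648 = 0.983991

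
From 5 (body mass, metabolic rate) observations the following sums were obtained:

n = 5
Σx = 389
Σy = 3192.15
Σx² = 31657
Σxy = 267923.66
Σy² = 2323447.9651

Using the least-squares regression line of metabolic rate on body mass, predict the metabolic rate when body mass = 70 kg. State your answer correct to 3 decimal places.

528.809

Sxx = Σx² − (Σx)²/n = 31657 − 30264.2 = 1392.8
Sxy = Σxy − (Σx)(Σy)/n = 267923.66 − 248349.27 = 19574.39
b = Sxy/Sxx = 19574.39/1392.8 = 14.053985
a = ȳ − b·x̄ = 638.43 − 14.053985·77.8 = -454.970016
ŷ(70) = a + b·70 = -454.970016 + 14.053985·70 = 528.808919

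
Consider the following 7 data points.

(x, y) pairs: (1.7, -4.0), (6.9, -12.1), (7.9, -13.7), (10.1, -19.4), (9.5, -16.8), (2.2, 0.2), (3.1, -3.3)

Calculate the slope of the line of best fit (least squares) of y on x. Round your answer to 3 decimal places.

n = 7, Σx = 41.4, Σy = -69.1, Σxy = -563.85, Σx² = 319.62
Sxx = Σx² − (Σx)²/n = 319.62 − 244.851429 = 74.768571
Sxy = Σxy − (Σx)(Σy)/n = -563.85 − (-408.677143) = -155.172857
b = Sxy/Sxx = -155.172857/74.768571 = -2.075375

-2.075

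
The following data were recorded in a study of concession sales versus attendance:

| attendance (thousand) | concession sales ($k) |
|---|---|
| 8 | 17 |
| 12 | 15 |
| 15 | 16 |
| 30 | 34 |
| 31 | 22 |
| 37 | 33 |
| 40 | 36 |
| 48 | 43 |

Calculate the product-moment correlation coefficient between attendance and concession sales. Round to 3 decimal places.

0.933

n = 8, Σx = 221, Σy = 216, Σxy = 6983, Σx² = 7567, Σy² = 6644
Sxx = Σx² − (Σx)²/n = 7567 − 6105.125 = 1461.875
Sxy = Σxy − (Σx)(Σy)/n = 6983 − 5967 = 1016
Syy = Σy² − (Σy)²/n = 6644 − 5832 = 812
r = Sxy/√(Sxx·Syy) = 1016/√(1187042.5) = 1016/1089.514800 = 0.932525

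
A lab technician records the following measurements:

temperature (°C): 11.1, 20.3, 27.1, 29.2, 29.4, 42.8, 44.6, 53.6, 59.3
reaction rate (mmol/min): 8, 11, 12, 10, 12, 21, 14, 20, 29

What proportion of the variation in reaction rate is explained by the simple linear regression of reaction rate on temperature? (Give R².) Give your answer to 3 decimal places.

n = 9, Σx = 317.4, Σy = 137, Σxy = 5597, Σx² = 13197.16, Σy² = 2451
Sxx = Σx² − (Σx)²/n = 13197.16 − 11193.64 = 2003.52
Sxy = Σxy − (Σx)(Σy)/n = 5597 − 4831.533333 = 765.466667
Syy = Σy² − (Σy)²/n = 2451 − 2085.444444 = 365.555556
R² = Sxy²/(Sxx·Syy) = (765.466667)²/(2003.52·365.555556) = 0.800029

0.800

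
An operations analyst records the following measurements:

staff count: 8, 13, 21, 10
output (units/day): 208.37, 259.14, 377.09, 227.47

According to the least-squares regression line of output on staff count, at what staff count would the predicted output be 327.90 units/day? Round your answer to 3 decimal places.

n = 4, Σx = 52, Σy = 1072.07, Σxy = 15229.37, Σx² = 774
Sxx = Σx² − (Σx)²/n = 774 − 676 = 98
Sxy = Σxy − (Σx)(Σy)/n = 15229.37 − 13936.91 = 1292.46
b = Sxy/Sxx = 1292.46/98 = 13.188367
a = ȳ − b·x̄ = 268.0175 − 13.188367·13 = 96.568724
Set a + b·x = 327.90: x = (327.90 − 96.568724) / 13.188367 = 17.540554

17.541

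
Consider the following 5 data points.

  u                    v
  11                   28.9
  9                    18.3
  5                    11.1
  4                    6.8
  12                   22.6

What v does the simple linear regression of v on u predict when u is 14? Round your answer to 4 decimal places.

n = 5, Σx = 41, Σy = 87.7, Σxy = 836.5, Σx² = 387
Sxx = Σx² − (Σx)²/n = 387 − 336.2 = 50.8
Sxy = Σxy − (Σx)(Σy)/n = 836.5 − 719.14 = 117.36
b = Sxy/Sxx = 117.36/50.8 = 2.310236
a = ȳ − b·x̄ = 17.54 − 2.310236·8.2 = -1.403937
ŷ(14) = a + b·14 = -1.403937 + 2.310236·14 = 30.939370

30.9394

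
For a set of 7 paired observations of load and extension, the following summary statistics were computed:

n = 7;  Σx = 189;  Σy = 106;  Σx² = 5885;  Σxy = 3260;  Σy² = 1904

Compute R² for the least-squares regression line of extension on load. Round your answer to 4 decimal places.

Sxx = Σx² − (Σx)²/n = 5885 − 5103 = 782
Sxy = Σxy − (Σx)(Σy)/n = 3260 − 2862 = 398
Syy = Σy² − (Σy)²/n = 1904 − 1605.142857 = 298.857143
R² = Sxy²/(Sxx·Syy) = (398)²/(782·298.857143) = 0.677791

0.6778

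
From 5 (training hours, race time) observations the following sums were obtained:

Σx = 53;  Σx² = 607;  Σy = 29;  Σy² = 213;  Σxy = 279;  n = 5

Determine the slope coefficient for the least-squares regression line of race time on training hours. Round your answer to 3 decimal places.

Sxx = Σx² − (Σx)²/n = 607 − 561.8 = 45.2
Sxy = Σxy − (Σx)(Σy)/n = 279 − 307.4 = -28.4
b = Sxy/Sxx = -28.4/45.2 = -0.628319

-0.628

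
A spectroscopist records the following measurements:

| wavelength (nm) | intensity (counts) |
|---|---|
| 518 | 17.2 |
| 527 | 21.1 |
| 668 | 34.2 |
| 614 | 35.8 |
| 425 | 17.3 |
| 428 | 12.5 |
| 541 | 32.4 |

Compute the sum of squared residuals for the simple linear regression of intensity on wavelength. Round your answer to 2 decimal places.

n = 7, Σx = 3721, Σy = 170.5, Σxy = 95087, Σx² = 2025763, Σy² = 4697.63
Sxx = Σx² − (Σx)²/n = 2025763 − 1977977.285714 = 47785.714286
Sxy = Σxy − (Σx)(Σy)/n = 95087 − 90632.928571 = 4454.071429
Syy = Σy² − (Σy)²/n = 4697.63 − 4152.892857 = 544.737143
b = Sxy/Sxx = 4454.071429/47785.714286 = 0.093209
SSE = Syy − b·Sxy = 544.737143 − 0.093209·4454.071429 = 129.576407

129.58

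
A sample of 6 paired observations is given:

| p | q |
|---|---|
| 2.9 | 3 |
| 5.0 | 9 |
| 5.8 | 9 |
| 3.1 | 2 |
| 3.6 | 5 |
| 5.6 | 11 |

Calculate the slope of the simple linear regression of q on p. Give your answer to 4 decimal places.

2.7306

n = 6, Σx = 26, Σy = 39, Σxy = 191.7, Σx² = 120.98
Sxx = Σx² − (Σx)²/n = 120.98 − 112.666667 = 8.313333
Sxy = Σxy − (Σx)(Σy)/n = 191.7 − 169 = 22.7
b = Sxy/Sxx = 22.7/8.313333 = 2.730553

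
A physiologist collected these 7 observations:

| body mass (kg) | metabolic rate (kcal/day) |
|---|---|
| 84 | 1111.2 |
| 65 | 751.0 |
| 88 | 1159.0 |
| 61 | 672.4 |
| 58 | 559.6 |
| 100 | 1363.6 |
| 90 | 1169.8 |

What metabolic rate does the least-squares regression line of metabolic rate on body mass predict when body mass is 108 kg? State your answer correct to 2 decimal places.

n = 7, Σx = 546, Σy = 6786.6, Σxy = 559263, Σx² = 44210
Sxx = Σx² − (Σx)²/n = 44210 − 42588 = 1622
Sxy = Σxy − (Σx)(Σy)/n = 559263 − 529354.8 = 29908.2
b = Sxy/Sxx = 29908.2/1622 = 18.439088
a = ȳ − b·x̄ = 969.514286 − 18.439088·78 = -468.734543
ŷ(108) = a + b·108 = -468.734543 + 18.439088·108 = 1522.686912

1522.69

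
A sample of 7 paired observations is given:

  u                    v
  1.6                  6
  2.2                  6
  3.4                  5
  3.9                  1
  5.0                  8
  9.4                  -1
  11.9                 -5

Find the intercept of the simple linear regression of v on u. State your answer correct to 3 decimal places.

n = 7, Σx = 37.4, Σy = 20, Σxy = 14.8, Σx² = 289.14
Sxx = Σx² − (Σx)²/n = 289.14 − 199.822857 = 89.317143
Sxy = Σxy − (Σx)(Σy)/n = 14.8 − 106.857143 = -92.057143
b = Sxy/Sxx = -92.057143/89.317143 = -1.030677
a = ȳ − b·x̄ = 2.857143 − (-1.030677)·5.342857 = 8.363904

8.364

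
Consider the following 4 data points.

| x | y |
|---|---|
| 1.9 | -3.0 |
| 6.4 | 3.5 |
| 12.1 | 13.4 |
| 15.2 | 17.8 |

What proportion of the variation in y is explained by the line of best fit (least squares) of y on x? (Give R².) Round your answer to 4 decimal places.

0.9984

n = 4, Σx = 35.6, Σy = 31.7, Σxy = 449.4, Σx² = 422.02, Σy² = 517.65
Sxx = Σx² − (Σx)²/n = 422.02 − 316.84 = 105.18
Sxy = Σxy − (Σx)(Σy)/n = 449.4 − 282.13 = 167.27
Syy = Σy² − (Σy)²/n = 517.65 − 251.2225 = 266.4275
R² = Sxy²/(Sxx·Syy) = (167.27)²/(105.18·266.4275) = 0.998444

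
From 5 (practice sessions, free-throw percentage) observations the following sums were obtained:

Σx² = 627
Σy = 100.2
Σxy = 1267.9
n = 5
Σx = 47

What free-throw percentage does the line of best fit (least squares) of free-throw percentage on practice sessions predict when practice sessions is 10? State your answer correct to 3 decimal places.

21.096

Sxx = Σx² − (Σx)²/n = 627 − 441.8 = 185.2
Sxy = Σxy − (Σx)(Σy)/n = 1267.9 − 941.88 = 326.02
b = Sxy/Sxx = 326.02/185.2 = 1.760367
a = ȳ − b·x̄ = 20.04 − 1.760367·9.4 = 3.492549
ŷ(10) = a + b·10 = 3.492549 + 1.760367·10 = 21.096220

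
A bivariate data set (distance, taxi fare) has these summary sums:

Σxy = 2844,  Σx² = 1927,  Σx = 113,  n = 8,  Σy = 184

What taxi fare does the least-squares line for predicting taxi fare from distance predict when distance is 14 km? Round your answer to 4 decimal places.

22.9074

Sxx = Σx² − (Σx)²/n = 1927 − 1596.125 = 330.875
Sxy = Σxy − (Σx)(Σy)/n = 2844 − 2599 = 245
b = Sxy/Sxx = 245/330.875 = 0.740461
a = ȳ − b·x̄ = 23 − 0.740461·14.125 = 12.540990
ŷ(14) = a + b·14 = 12.540990 + 0.740461·14 = 22.907442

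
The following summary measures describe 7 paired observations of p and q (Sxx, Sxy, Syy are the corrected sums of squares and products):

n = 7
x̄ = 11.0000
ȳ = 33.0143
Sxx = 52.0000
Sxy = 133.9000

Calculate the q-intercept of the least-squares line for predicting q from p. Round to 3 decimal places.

4.689

b = Sxy/Sxx = 133.9/52 = 2.575
a = ȳ − b·x̄ = 33.0143 − 2.575·11 = 4.6893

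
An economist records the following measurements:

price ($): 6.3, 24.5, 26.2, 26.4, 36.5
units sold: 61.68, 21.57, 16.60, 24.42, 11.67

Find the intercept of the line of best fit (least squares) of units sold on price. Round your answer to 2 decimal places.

n = 5, Σx = 119.9, Σy = 135.94, Σxy = 2422.612, Σx² = 3355.59
Sxx = Σx² − (Σx)²/n = 3355.59 − 2875.202 = 480.388
Sxy = Σxy − (Σx)(Σy)/n = 2422.612 − 3259.8412 = -837.2292
b = Sxy/Sxx = -837.2292/480.388 = -1.742819
a = ȳ − b·x̄ = 27.188 − (-1.742819)·23.98 = 68.980793

68.98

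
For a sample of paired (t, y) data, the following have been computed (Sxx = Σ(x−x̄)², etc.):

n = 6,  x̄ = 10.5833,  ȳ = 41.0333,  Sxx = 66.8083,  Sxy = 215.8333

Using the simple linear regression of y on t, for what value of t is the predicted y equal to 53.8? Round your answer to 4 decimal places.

14.5351

b = Sxy/Sxx = 215.8333/66.8083 = 3.230636
a = ȳ − b·x̄ = 41.0333 − 3.230636·10.5833 = 6.842510
Set a + b·x = 53.8: x = (53.8 − 6.842510) / 3.230636 = 14.535061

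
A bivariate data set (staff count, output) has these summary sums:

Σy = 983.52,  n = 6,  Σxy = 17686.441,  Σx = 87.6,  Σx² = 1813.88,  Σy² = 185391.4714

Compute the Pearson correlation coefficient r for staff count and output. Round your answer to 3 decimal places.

Sxx = Σx² − (Σx)²/n = 1813.88 − 1278.96 = 534.92
Sxy = Σxy − (Σx)(Σy)/n = 17686.441 − 14359.392 = 3327.049
Syy = Σy² − (Σy)²/n = 185391.4714 − 161218.5984 = 24172.873
r = Sxy/√(Sxx·Syy) = 3327.049/√(12930553.22516) = 3327.049/3595.907844 = 0.925232

0.925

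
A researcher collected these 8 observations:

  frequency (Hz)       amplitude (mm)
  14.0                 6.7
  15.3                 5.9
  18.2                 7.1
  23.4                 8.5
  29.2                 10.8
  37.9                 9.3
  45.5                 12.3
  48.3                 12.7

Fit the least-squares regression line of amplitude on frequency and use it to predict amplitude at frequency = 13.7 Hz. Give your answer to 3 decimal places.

n = 8, Σx = 231.8, Σy = 73.3, Σxy = 2353.08, Σx² = 8001.08
Sxx = Σx² − (Σx)²/n = 8001.08 − 6716.405 = 1284.675
Sxy = Σxy − (Σx)(Σy)/n = 2353.08 − 2123.8675 = 229.2125
b = Sxy/Sxx = 229.2125/1284.675 = 0.178421
a = ȳ − b·x̄ = 9.1625 − 0.178421·28.975 = 3.992763
ŷ(13.7) = a + b·13.7 = 3.992763 + 0.178421·13.7 = 6.437125

6.437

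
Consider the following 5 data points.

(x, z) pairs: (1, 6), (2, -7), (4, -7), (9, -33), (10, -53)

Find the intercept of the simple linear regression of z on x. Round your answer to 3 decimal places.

10.329

n = 5, Σx = 26, Σy = -94, Σxy = -863, Σx² = 202
Sxx = Σx² − (Σx)²/n = 202 − 135.2 = 66.8
Sxy = Σxy − (Σx)(Σy)/n = -863 − (-488.8) = -374.2
b = Sxy/Sxx = -374.2/66.8 = -5.601796
a = ȳ − b·x̄ = -18.8 − (-5.601796)·5.2 = 10.329341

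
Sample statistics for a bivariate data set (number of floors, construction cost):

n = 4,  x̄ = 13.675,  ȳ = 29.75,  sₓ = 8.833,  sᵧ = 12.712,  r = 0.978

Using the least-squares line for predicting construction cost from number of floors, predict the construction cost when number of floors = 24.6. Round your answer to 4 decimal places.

45.1268

b = r · sᵧ/sₓ = 0.978 · 12.712/8.833 = 1.407487
a = ȳ − b·x̄ = 29.75 − 1.407487·13.675 = 10.502610
ŷ(24.6) = a + b·24.6 = 10.502610 + 1.407487·24.6 = 45.126800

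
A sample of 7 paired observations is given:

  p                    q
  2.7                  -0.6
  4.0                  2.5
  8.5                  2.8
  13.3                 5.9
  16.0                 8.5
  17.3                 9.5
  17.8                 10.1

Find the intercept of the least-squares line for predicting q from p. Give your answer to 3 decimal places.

n = 7, Σx = 79.6, Σy = 38.7, Σxy = 590.78, Σx² = 1144.56
Sxx = Σx² − (Σx)²/n = 1144.56 − 905.165714 = 239.394286
Sxy = Σxy − (Σx)(Σy)/n = 590.78 − 440.074286 = 150.705714
b = Sxy/Sxx = 150.705714/239.394286 = 0.629529
a = ȳ − b·x̄ = 5.528571 − 0.629529·11.371429 = -1.630076

-1.630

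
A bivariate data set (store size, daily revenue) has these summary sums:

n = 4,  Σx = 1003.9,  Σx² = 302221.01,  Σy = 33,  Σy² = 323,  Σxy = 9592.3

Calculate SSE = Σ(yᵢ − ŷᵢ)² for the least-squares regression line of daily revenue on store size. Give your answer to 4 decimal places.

Sxx = Σx² − (Σx)²/n = 302221.01 − 251953.8025 = 50267.2075
Sxy = Σxy − (Σx)(Σy)/n = 9592.3 − 8282.175 = 1310.125
Syy = Σy² − (Σy)²/n = 323 − 272.25 = 50.75
b = Sxy/Sxx = 1310.125/50267.2075 = 0.026063
SSE = Syy − b·Sxy = 50.75 − 0.026063·1310.125 = 16.603931

16.6039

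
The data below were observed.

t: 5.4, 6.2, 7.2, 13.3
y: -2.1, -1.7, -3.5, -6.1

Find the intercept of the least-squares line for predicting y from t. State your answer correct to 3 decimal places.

n = 4, Σx = 32.1, Σy = -13.4, Σxy = -128.21, Σx² = 296.33
Sxx = Σx² − (Σx)²/n = 296.33 − 257.6025 = 38.7275
Sxy = Σxy − (Σx)(Σy)/n = -128.21 − (-107.535) = -20.675
b = Sxy/Sxx = -20.675/38.7275 = -0.533858
a = ȳ − b·x̄ = -3.35 − (-0.533858)·8.025 = 0.934213

0.934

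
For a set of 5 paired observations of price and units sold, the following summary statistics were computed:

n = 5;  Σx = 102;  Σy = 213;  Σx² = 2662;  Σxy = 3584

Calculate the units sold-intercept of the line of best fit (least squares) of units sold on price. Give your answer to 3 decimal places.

69.318

Sxx = Σx² − (Σx)²/n = 2662 − 2080.8 = 581.2
Sxy = Σxy − (Σx)(Σy)/n = 3584 − 4345.2 = -761.2
b = Sxy/Sxx = -761.2/581.2 = -1.309704
a = ȳ − b·x̄ = 42.6 − (-1.309704)·20.4 = 69.317963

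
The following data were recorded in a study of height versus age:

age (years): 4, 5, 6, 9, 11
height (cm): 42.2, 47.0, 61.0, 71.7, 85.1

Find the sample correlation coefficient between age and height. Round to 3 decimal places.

n = 5, Σx = 35, Σy = 307, Σxy = 2351.2, Σx² = 279, Σy² = 20093.74
Sxx = Σx² − (Σx)²/n = 279 − 245 = 34
Sxy = Σxy − (Σx)(Σy)/n = 2351.2 − 2149 = 202.2
Syy = Σy² − (Σy)²/n = 20093.74 − 18849.8 = 1243.94
r = Sxy/√(Sxx·Syy) = 202.2/√(42293.96) = 202.2/205.654954 = 0.983200

0.983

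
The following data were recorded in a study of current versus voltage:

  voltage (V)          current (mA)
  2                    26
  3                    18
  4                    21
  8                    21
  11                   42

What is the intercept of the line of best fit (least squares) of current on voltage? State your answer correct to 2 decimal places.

n = 5, Σx = 28, Σy = 128, Σxy = 820, Σx² = 214
Sxx = Σx² − (Σx)²/n = 214 − 156.8 = 57.2
Sxy = Σxy − (Σx)(Σy)/n = 820 − 716.8 = 103.2
b = Sxy/Sxx = 103.2/57.2 = 1.804196
a = ȳ − b·x̄ = 25.6 − 1.804196·5.6 = 15.496503

15.50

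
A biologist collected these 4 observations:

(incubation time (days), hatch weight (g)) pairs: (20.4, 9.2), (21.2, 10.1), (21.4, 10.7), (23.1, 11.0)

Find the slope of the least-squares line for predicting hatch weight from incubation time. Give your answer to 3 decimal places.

0.609

n = 4, Σx = 86.1, Σy = 41, Σxy = 884.88, Σx² = 1857.17
Sxx = Σx² − (Σx)²/n = 1857.17 − 1853.3025 = 3.8675
Sxy = Σxy − (Σx)(Σy)/n = 884.88 − 882.525 = 2.355
b = Sxy/Sxx = 2.355/3.8675 = 0.608920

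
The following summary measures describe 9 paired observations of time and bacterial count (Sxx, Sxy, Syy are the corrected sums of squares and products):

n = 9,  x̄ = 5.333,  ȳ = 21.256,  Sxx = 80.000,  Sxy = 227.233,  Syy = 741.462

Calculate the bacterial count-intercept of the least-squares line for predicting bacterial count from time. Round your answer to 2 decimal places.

6.11

b = Sxy/Sxx = 227.233/80 = 2.840412
a = ȳ − b·x̄ = 21.256 − 2.840412·5.333 = 6.108080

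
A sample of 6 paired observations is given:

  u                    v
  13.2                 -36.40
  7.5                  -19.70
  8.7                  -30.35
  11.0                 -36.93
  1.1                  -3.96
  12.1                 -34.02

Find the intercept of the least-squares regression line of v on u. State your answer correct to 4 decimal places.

n = 6, Σx = 53.6, Σy = -161.36, Σxy = -1714.503, Σx² = 574.8
Sxx = Σx² − (Σx)²/n = 574.8 − 478.826667 = 95.973333
Sxy = Σxy − (Σx)(Σy)/n = -1714.503 − (-1441.482667) = -273.020333
b = Sxy/Sxx = -273.020333/95.973333 = -2.844752
a = ȳ − b·x̄ = -26.893333 − (-2.844752)·8.933333 = -1.480215

-1.4802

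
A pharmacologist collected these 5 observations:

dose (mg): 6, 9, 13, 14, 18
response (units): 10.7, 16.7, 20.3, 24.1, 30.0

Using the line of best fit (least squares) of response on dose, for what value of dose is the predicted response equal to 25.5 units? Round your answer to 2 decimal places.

15.29

n = 5, Σx = 60, Σy = 101.8, Σxy = 1355.8, Σx² = 806
Sxx = Σx² − (Σx)²/n = 806 − 720 = 86
Sxy = Σxy − (Σx)(Σy)/n = 1355.8 − 1221.6 = 134.2
b = Sxy/Sxx = 134.2/86 = 1.560465
a = ȳ − b·x̄ = 20.36 − 1.560465·12 = 1.634419
Set a + b·x = 25.5: x = (25.5 − 1.634419) / 1.560465 = 15.293890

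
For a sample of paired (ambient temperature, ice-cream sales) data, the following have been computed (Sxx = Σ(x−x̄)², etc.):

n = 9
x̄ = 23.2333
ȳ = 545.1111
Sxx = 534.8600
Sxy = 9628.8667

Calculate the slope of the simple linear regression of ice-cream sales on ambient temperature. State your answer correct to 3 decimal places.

b = Sxy/Sxx = 9628.8667/534.86 = 18.002593

18.003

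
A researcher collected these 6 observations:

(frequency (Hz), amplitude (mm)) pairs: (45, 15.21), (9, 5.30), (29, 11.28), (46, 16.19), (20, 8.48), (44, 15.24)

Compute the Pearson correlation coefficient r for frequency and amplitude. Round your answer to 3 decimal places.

0.998

n = 6, Σx = 193, Σy = 71.7, Σxy = 2644.17, Σx² = 7399, Σy² = 952.9566
Sxx = Σx² − (Σx)²/n = 7399 − 6208.166667 = 1190.833333
Sxy = Σxy − (Σx)(Σy)/n = 2644.17 − 2306.35 = 337.82
Syy = Σy² − (Σy)²/n = 952.9566 − 856.815 = 96.1416
r = Sxy/√(Sxx·Syy) = 337.82/√(114488.622) = 337.82/338.361673 = 0.998399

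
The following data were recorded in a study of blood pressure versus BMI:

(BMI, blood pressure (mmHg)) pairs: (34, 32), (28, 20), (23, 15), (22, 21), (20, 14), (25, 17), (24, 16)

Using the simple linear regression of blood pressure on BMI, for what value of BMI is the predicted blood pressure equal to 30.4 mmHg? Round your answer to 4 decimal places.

n = 7, Σx = 176, Σy = 135, Σxy = 3544, Σx² = 4554
Sxx = Σx² − (Σx)²/n = 4554 − 4425.142857 = 128.857143
Sxy = Σxy − (Σx)(Σy)/n = 3544 − 3394.285714 = 149.714286
b = Sxy/Sxx = 149.714286/128.857143 = 1.161863
a = ȳ − b·x̄ = 19.285714 − 1.161863·25.142857 = -9.926829
Set a + b·x = 30.4: x = (30.4 − (-9.926829)) / 1.161863 = 34.708779

34.7088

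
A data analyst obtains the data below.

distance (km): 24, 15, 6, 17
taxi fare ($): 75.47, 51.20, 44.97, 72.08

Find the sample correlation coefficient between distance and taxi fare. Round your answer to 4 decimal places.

n = 4, Σx = 62, Σy = 243.72, Σxy = 4074.46, Σx² = 1126, Σy² = 15534.9882
Sxx = Σx² − (Σx)²/n = 1126 − 961 = 165
Sxy = Σxy − (Σx)(Σy)/n = 4074.46 − 3777.66 = 296.8
Syy = Σy² − (Σy)²/n = 15534.9882 − 14849.8596 = 685.1286
r = Sxy/√(Sxx·Syy) = 296.8/√(113046.219) = 296.8/336.223466 = 0.882746

0.8827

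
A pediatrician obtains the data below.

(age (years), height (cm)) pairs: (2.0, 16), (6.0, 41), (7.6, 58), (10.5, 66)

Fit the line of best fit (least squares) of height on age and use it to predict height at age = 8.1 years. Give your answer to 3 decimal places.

54.889

n = 4, Σx = 26.1, Σy = 181, Σxy = 1411.8, Σx² = 208.01
Sxx = Σx² − (Σx)²/n = 208.01 − 170.3025 = 37.7075
Sxy = Σxy − (Σx)(Σy)/n = 1411.8 − 1181.025 = 230.775
b = Sxy/Sxx = 230.775/37.7075 = 6.120135
a = ȳ − b·x̄ = 45.25 − 6.120135·6.525 = 5.316117
ŷ(8.1) = a + b·8.1 = 5.316117 + 6.120135·8.1 = 54.889213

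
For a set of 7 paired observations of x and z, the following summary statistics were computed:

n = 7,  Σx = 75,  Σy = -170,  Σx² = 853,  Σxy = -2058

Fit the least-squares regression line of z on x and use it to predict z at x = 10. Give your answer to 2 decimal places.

-20.87

Sxx = Σx² − (Σx)²/n = 853 − 803.571429 = 49.428571
Sxy = Σxy − (Σx)(Σy)/n = -2058 − (-1821.428571) = -236.571429
b = Sxy/Sxx = -236.571429/49.428571 = -4.786127
a = ȳ − b·x̄ = -24.285714 − (-4.786127)·10.714286 = 26.994220
ŷ(10) = a + b·10 = 26.994220 + (-4.786127)·10 = -20.867052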